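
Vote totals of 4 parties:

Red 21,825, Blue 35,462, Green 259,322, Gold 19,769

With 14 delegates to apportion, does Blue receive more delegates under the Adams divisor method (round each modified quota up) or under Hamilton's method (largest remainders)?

Adams

Adams: Red 1, Blue 2, Green 10, Gold 1.
Hamilton: Red 1, Blue 1, Green 11, Gold 1.
Blue gets 2 under Adams and 1 under Hamilton.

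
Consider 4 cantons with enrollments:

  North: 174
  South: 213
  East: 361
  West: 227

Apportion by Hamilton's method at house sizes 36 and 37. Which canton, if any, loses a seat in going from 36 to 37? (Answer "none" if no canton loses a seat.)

North

At 36 seats: North 7, South 8, East 13, West 8.
At 37 seats: North 6, South 8, East 14, West 9.
North drops from 7 to 6.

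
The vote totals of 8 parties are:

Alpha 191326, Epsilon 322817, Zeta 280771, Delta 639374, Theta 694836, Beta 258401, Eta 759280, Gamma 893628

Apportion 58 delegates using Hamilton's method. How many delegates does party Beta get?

4

Standard divisor: 4040433 ÷ 58 ≈ 69662.638.
Standard quotas: Alpha 2.7465, Epsilon 4.6340, Zeta 4.0304, Delta 9.1781, Theta 9.9743, Beta 3.7093, Eta 10.8994, Gamma 12.8279.
Lower quotas: Alpha 2, Epsilon 4, Zeta 4, Delta 9, Theta 9, Beta 3, Eta 10, Gamma 12 (sum 53, leaving 5 seats).
Remainders in descending order: Theta 0.9743, Eta 0.8994, Gamma 0.8279, Alpha 0.7465, Beta 0.7093, Epsilon 0.6340, Delta 0.1781, Zeta 0.0304.
The surplus seats go to Theta, Eta, Gamma, Alpha, Beta.
Beta receives 4.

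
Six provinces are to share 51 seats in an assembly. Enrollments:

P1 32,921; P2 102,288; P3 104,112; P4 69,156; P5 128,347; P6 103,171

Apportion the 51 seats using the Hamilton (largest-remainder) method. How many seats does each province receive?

Standard divisor: 539995 ÷ 51 ≈ 10588.137.
Standard quotas: P1 3.1092, P2 9.6606, P3 9.8329, P4 6.5315, P5 12.1218, P6 9.7440.
Lower quotas: P1 3, P2 9, P3 9, P4 6, P5 12, P6 9 (sum 48, leaving 3 seats).
Remainders in descending order: P3 0.8329, P6 0.7440, P2 0.6606, P4 0.5315, P5 0.1218, P1 0.1092.
The surplus seats go to P3, P6, P2.

P1 3, P2 10, P3 10, P4 6, P5 12, P6 10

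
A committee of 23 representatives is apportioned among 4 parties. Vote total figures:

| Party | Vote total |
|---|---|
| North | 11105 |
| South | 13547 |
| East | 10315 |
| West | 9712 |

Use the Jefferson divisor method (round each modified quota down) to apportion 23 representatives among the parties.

Standard divisor 44679/23 ≈ 1942.565; standard quotas: North 5.717, South 6.974, East 5.310, West 5.000.
Rounding down gives 5, 6, 5, 4 = 20 seats, so the divisor must be adjusted.
With modified divisor 1800: modified quotas North 6.169, South 7.526, East 5.731, West 5.396.
Rounding down: North 6, South 7, East 5, West 5 (total 23).

North: 6; South: 7; East: 5; West: 5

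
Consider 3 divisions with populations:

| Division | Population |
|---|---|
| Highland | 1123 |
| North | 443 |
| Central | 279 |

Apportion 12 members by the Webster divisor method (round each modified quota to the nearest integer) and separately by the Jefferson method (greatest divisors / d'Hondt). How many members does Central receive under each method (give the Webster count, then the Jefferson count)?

2 and 1

Webster: Highland 7, North 3, Central 2.
Jefferson: Highland 8, North 3, Central 1.
Central gets 2 under Webster and 1 under Jefferson.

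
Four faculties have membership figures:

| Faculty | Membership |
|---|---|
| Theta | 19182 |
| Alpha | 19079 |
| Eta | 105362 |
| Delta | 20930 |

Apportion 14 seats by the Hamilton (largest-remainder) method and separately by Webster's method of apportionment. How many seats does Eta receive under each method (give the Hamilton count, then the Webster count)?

9 and 8

Hamilton: Theta 2, Alpha 1, Eta 9, Delta 2.
Webster: Theta 2, Alpha 2, Eta 8, Delta 2.
Eta gets 9 under Hamilton and 8 under Webster.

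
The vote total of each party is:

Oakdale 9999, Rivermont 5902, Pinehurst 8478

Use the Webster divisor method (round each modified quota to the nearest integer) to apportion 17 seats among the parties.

Oakdale: 7; Rivermont: 4; Pinehurst: 6

Standard divisor 24379/17 ≈ 1434.059; standard quotas: Oakdale 6.973, Rivermont 4.116, Pinehurst 5.912.
Rounding to the nearest integer gives Oakdale 7, Rivermont 4, Pinehurst 6 — total 17, matching the house size, so no adjustment is needed.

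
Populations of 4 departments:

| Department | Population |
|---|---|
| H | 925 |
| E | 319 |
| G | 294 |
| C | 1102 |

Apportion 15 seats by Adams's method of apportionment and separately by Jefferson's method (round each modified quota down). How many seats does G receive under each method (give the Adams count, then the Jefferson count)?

Adams: H 5, E 2, G 2, C 6.
Jefferson: H 5, E 2, G 1, C 7.
G gets 2 under Adams and 1 under Jefferson.

2 and 1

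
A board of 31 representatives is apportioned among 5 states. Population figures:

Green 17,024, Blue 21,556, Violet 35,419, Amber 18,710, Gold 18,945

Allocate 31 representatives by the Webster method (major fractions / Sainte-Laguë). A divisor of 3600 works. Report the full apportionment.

With modified divisor 3600: modified quotas Green 4.729, Blue 5.988, Violet 9.839, Amber 5.197, Gold 5.263.
Rounding to the nearest integer: Green 5, Blue 6, Violet 10, Amber 5, Gold 5 (total 31).

Green=5, Blue=6, Violet=10, Amber=5, Gold=5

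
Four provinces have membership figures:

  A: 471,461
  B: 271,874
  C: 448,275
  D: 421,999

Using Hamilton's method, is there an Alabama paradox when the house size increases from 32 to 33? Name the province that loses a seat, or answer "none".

At 32 seats: A 9, B 6, C 9, D 8.
At 33 seats: A 10, B 5, C 9, D 9.
B drops from 6 to 5.

B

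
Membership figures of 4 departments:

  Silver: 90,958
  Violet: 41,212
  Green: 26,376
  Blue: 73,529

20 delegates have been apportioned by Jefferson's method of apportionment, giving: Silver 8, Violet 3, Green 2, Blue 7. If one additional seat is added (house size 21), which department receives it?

Priority for the next seat is population ÷ (current seats + 1).
Priorities: Silver 10106.444, Violet 10303.000, Green 8792.000, Blue 9191.125.
Highest priority: Violet.

Violet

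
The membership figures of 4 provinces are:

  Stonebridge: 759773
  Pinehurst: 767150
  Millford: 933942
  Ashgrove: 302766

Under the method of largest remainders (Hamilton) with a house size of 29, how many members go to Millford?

10

The standard divisor is 2763631/29 ≈ 95297.621.
Standard quotas: Stonebridge 7.9726, Pinehurst 8.0500, Millford 9.8003, Ashgrove 3.1771.
Lower quotas: Stonebridge 7, Pinehurst 8, Millford 9, Ashgrove 3 (sum 27, leaving 2 seats).
Remainders in descending order: Stonebridge 0.9726, Millford 0.8003, Ashgrove 0.1771, Pinehurst 0.0500.
Largest remainders: Stonebridge, Millford receive the extra seats.
Millford receives 10.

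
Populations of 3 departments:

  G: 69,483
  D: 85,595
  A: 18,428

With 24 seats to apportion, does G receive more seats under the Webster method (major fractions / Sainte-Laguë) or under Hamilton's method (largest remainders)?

Hamilton

Webster: G 9, D 12, A 3.
Hamilton: G 10, D 12, A 2.
G gets 9 under Webster and 10 under Hamilton.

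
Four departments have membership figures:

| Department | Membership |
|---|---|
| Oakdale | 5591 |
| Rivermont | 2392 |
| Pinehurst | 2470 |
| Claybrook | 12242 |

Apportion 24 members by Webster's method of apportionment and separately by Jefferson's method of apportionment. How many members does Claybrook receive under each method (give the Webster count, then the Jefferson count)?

13 and 14

Webster: Oakdale 6, Rivermont 2, Pinehurst 3, Claybrook 13.
Jefferson: Oakdale 6, Rivermont 2, Pinehurst 2, Claybrook 14.
Claybrook gets 13 under Webster and 14 under Jefferson.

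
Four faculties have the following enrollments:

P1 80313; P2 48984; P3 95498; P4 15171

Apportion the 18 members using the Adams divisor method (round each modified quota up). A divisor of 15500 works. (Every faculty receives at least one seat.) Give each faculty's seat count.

P1: 6, P2: 4, P3: 7, P4: 1

With modified divisor 15500: modified quotas P1 5.181, P2 3.160, P3 6.161, P4 0.979.
Rounding up: P1 6, P2 4, P3 7, P4 1 (total 18).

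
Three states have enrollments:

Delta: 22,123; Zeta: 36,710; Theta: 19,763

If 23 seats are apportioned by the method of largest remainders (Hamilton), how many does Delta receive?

Standard divisor: 78596 ÷ 23 ≈ 3417.217.
Standard quotas: Delta 6.4740, Zeta 10.7427, Theta 5.7834.
Lower quotas: Delta 6, Zeta 10, Theta 5 (sum 21, leaving 2 seats).
Remainders in descending order: Theta 0.7834, Zeta 0.7427, Delta 0.4740.
Largest remainders: Theta, Zeta receive the extra seats.
Delta receives 6.

6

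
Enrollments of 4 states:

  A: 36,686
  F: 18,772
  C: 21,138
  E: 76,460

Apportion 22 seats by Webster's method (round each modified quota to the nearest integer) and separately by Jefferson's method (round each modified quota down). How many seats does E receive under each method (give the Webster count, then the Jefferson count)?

11 and 12

Webster: A 5, F 3, C 3, E 11.
Jefferson: A 5, F 2, C 3, E 12.
E gets 11 under Webster and 12 under Jefferson.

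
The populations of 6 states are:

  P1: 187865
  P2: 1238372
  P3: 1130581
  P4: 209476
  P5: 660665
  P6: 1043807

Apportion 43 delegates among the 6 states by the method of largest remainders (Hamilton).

P1: 2, P2: 12, P3: 11, P4: 2, P5: 6, P6: 10

Total 4470766; standard divisor 4470766/43 ≈ 103971.302.
Standard quotas: P1 1.8069, P2 11.9107, P3 10.8740, P4 2.0147, P5 6.3543, P6 10.0394.
Lower quotas: P1 1, P2 11, P3 10, P4 2, P5 6, P6 10 (sum 40, leaving 3 seats).
Remainders in descending order: P2 0.9107, P3 0.8740, P1 0.8069, P5 0.3543, P6 0.0394, P4 0.0147.
The surplus seats go to P2, P3, P1.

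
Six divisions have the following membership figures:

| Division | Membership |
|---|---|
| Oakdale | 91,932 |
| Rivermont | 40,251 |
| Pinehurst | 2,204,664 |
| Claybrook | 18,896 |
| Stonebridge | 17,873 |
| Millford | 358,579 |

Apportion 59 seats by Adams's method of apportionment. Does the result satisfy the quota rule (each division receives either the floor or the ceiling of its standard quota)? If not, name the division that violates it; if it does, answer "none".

Standard quotas: Oakdale 1.985, Rivermont 0.869, Pinehurst 47.608, Claybrook 0.408, Stonebridge 0.386, Millford 7.743.
Adams allocation: Oakdale 2, Rivermont 1, Pinehurst 46, Claybrook 1, Stonebridge 1, Millford 8.
Pinehurst has quota 47.608 (lower 47, upper 48) but receives 46 — outside the quota interval.

Pinehurst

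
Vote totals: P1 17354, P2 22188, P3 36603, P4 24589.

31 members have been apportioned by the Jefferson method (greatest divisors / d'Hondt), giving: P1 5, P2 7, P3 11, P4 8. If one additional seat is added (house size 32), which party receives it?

P3

Priority for the next seat is population ÷ (current seats + 1).
Priorities: P1 2892.333, P2 2773.500, P3 3050.250, P4 2732.111.
Highest priority: P3.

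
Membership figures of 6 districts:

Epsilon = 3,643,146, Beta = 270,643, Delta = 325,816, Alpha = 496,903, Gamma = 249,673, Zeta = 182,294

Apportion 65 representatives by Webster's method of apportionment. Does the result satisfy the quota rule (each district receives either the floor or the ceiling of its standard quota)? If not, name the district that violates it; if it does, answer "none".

Epsilon

Standard quotas: Epsilon 45.817, Beta 3.404, Delta 4.098, Alpha 6.249, Gamma 3.140, Zeta 2.293.
Webster allocation: Epsilon 47, Beta 3, Delta 4, Alpha 6, Gamma 3, Zeta 2.
Epsilon has quota 45.817 (lower 45, upper 46) but receives 47 — outside the quota interval.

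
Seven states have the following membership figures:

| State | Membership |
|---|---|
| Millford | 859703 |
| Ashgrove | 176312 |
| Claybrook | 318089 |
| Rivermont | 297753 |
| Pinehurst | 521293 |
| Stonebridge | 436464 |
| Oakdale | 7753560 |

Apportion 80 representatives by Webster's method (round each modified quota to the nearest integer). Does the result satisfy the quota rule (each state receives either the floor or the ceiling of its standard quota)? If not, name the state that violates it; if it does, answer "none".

Oakdale

Standard quotas: Millford 6.637, Ashgrove 1.361, Claybrook 2.456, Rivermont 2.299, Pinehurst 4.024, Stonebridge 3.369, Oakdale 59.855.
Webster allocation: Millford 7, Ashgrove 1, Claybrook 2, Rivermont 2, Pinehurst 4, Stonebridge 3, Oakdale 61.
Oakdale has quota 59.855 (lower 59, upper 60) but receives 61 — outside the quota interval.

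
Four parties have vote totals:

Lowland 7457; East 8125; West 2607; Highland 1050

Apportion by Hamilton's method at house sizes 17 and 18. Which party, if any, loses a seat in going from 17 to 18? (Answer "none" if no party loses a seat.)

At 17 seats: Lowland 7, East 7, West 2, Highland 1.
At 18 seats: Lowland 7, East 8, West 2, Highland 1.
No party's allocation decreased.

none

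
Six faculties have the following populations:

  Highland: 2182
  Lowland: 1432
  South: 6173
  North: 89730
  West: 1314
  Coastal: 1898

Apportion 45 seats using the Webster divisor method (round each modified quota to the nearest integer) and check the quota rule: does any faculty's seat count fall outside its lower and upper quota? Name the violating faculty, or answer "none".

Standard quotas: Highland 0.956, Lowland 0.627, South 2.704, North 39.306, West 0.576, Coastal 0.831.
Webster allocation: Highland 1, Lowland 1, South 3, North 38, West 1, Coastal 1.
North has quota 39.306 (lower 39, upper 40) but receives 38 — outside the quota interval.

North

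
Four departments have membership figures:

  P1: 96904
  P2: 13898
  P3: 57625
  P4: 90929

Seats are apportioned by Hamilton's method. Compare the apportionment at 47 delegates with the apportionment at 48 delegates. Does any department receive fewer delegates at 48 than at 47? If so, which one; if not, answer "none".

P2

At 47 seats: P1 18, P2 3, P3 10, P4 16.
At 48 seats: P1 18, P2 2, P3 11, P4 17.
P2 drops from 3 to 2.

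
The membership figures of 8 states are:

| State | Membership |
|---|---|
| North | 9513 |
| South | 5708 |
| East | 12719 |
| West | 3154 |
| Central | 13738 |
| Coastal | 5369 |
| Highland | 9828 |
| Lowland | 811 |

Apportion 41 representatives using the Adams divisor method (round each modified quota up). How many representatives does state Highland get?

Standard divisor 60840/41 ≈ 1483.902; standard quotas: North 6.411, South 3.847, East 8.571, West 2.125, Central 9.258, Coastal 3.618, Highland 6.623, Lowland 0.547.
Rounding up gives 7, 4, 9, 3, 10, 4, 7, 1 = 45 seats, so the divisor must be adjusted.
With modified divisor 1600: modified quotas North 5.946, South 3.567, East 7.949, West 1.971, Central 8.586, Coastal 3.356, Highland 6.143, Lowland 0.507.
Rounding up: North 6, South 4, East 8, West 2, Central 9, Coastal 4, Highland 7, Lowland 1 (total 41).
Highland receives 7.

7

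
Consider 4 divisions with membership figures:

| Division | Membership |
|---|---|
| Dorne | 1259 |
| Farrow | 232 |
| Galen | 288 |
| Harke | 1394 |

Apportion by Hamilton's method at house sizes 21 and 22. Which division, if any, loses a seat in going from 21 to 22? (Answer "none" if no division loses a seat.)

Farrow

At 21 seats: Dorne 8, Farrow 2, Galen 2, Harke 9.
At 22 seats: Dorne 9, Farrow 1, Galen 2, Harke 10.
Farrow drops from 2 to 1.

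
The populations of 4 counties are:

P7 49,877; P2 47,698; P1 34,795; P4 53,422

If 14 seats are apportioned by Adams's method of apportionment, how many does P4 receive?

Standard divisor 185792/14 ≈ 13270.857; standard quotas: P7 3.758, P2 3.594, P1 2.622, P4 4.026.
Rounding up gives 4, 4, 3, 5 = 16 seats, so the divisor must be adjusted.
With modified divisor 16300: modified quotas P7 3.060, P2 2.926, P1 2.135, P4 3.277.
Rounding up: P7 4, P2 3, P1 3, P4 4 (total 14).
P4 receives 4.

4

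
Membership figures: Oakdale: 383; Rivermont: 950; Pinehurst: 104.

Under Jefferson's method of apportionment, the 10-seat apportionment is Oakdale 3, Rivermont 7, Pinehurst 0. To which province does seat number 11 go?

Rivermont

Priority for the next seat is population ÷ (current seats + 1).
Priorities: Oakdale 95.750, Rivermont 118.750, Pinehurst 104.000.
Highest priority: Rivermont.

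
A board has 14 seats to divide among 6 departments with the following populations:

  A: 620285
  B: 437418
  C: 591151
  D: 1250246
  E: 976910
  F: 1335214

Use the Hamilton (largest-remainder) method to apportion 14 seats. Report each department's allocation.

The standard divisor is 5211224/14 ≈ 372230.286.
Standard quotas: A 1.6664, B 1.1751, C 1.5881, D 3.3588, E 2.6245, F 3.5871.
Lower quotas: A 1, B 1, C 1, D 3, E 2, F 3 (sum 11, leaving 3 seats).
Remainders in descending order: A 0.6664, E 0.6245, C 0.5881, F 0.5871, D 0.3588, B 0.1751.
Largest remainders: A, E, C receive the extra seats.

A: 2, B: 1, C: 2, D: 3, E: 3, F: 3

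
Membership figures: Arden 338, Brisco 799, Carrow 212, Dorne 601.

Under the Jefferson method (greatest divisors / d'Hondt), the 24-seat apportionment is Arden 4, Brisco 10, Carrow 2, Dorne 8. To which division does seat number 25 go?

Priority for the next seat is population ÷ (current seats + 1).
Priorities: Arden 67.600, Brisco 72.636, Carrow 70.667, Dorne 66.778.
Highest priority: Brisco.

Brisco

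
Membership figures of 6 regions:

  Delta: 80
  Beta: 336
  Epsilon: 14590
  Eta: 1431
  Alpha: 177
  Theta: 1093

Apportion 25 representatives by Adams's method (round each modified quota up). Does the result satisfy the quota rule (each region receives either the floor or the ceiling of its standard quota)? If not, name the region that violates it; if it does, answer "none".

Epsilon

Standard quotas: Delta 0.113, Beta 0.474, Epsilon 20.599, Eta 2.020, Alpha 0.250, Theta 1.543.
Adams allocation: Delta 1, Beta 1, Epsilon 18, Eta 2, Alpha 1, Theta 2.
Epsilon has quota 20.599 (lower 20, upper 21) but receives 18 — outside the quota interval.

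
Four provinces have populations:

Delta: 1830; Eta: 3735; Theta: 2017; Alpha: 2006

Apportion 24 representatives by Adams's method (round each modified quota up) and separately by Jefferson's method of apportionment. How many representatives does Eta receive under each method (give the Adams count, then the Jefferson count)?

9 and 10

Adams: Delta 5, Eta 9, Theta 5, Alpha 5.
Jefferson: Delta 4, Eta 10, Theta 5, Alpha 5.
Eta gets 9 under Adams and 10 under Jefferson.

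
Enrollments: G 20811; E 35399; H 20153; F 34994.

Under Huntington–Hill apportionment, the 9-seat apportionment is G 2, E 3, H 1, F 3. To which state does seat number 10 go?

Priority for the next seat is population ÷ (√(s·(s+1))).
Priorities: G 8496.055, E 10218.811, H 14250.323, F 10101.898.
Highest priority: H.

H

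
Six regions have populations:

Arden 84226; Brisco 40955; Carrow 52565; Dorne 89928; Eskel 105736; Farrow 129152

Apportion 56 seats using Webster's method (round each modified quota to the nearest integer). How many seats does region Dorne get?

10

Standard divisor 502562/56 ≈ 8974.321; standard quotas: Arden 9.385, Brisco 4.564, Carrow 5.857, Dorne 10.021, Eskel 11.782, Farrow 14.391.
Rounding to the nearest integer gives Arden 9, Brisco 5, Carrow 6, Dorne 10, Eskel 12, Farrow 14 — total 56, matching the house size, so no adjustment is needed.
Dorne receives 10.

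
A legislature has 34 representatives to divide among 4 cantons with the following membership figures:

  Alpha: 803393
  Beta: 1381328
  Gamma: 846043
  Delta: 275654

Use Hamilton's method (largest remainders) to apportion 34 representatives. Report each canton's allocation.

The standard divisor is 3306418/34 ≈ 97247.588.
Standard quotas: Alpha 8.2613, Beta 14.2042, Gamma 8.6999, Delta 2.8346.
Lower quotas: Alpha 8, Beta 14, Gamma 8, Delta 2 (sum 32, leaving 2 seats).
Remainders in descending order: Delta 0.8346, Gamma 0.6999, Alpha 0.2613, Beta 0.2042.
Largest remainders: Delta, Gamma receive the extra seats.

Alpha 8; Beta 14; Gamma 9; Delta 3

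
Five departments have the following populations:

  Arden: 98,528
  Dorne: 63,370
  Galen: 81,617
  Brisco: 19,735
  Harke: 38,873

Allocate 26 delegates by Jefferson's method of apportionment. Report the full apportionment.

Arden: 9, Dorne: 6, Galen: 7, Brisco: 1, Harke: 3

Standard divisor 302123/26 ≈ 11620.115; standard quotas: Arden 8.479, Dorne 5.453, Galen 7.024, Brisco 1.698, Harke 3.345.
Rounding down gives 8, 5, 7, 1, 3 = 24 seats, so the divisor must be adjusted.
With modified divisor 10400: modified quotas Arden 9.474, Dorne 6.093, Galen 7.848, Brisco 1.898, Harke 3.738.
Rounding down: Arden 9, Dorne 6, Galen 7, Brisco 1, Harke 3 (total 26).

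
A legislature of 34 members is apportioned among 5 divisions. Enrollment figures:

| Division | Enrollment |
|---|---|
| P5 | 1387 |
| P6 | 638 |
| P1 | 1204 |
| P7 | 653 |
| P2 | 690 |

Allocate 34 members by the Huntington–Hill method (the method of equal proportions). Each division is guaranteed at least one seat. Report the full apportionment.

With divisor 137: modified quotas P5 10.124, P6 4.657, P1 8.788, P7 4.766, P2 5.036.
Geometric-mean thresholds: P5 √(10·11)=10.488, P6 √(4·5)=4.472, P1 √(8·9)=8.485, P7 √(4·5)=4.472, P2 √(5·6)=5.477.
Each quota rounded against its threshold gives P5 10, P6 5, P1 9, P7 5, P2 5 (total 34).

P5 10, P6 5, P1 9, P7 5, P2 5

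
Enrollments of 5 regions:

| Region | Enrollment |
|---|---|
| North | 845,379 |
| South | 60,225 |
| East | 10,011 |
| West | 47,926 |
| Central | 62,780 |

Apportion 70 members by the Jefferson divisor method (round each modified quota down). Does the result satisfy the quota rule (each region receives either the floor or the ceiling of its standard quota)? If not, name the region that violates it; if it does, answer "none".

North

Standard quotas: North 57.659, South 4.108, East 0.683, West 3.269, Central 4.282.
Jefferson allocation: North 59, South 4, East 0, West 3, Central 4.
North has quota 57.659 (lower 57, upper 58) but receives 59 — outside the quota interval.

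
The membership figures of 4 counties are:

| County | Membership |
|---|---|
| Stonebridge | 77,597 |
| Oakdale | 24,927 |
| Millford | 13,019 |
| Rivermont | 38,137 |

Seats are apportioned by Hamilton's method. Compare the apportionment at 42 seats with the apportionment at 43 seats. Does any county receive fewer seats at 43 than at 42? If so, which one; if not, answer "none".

Millford

At 42 seats: Stonebridge 21, Oakdale 7, Millford 4, Rivermont 10.
At 43 seats: Stonebridge 22, Oakdale 7, Millford 3, Rivermont 11.
Millford drops from 4 to 3.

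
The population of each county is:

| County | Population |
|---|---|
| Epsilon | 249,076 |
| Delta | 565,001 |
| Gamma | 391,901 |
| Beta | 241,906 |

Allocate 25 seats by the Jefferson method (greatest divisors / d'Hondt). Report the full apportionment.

Standard divisor 1447884/25 ≈ 57915.36; standard quotas: Epsilon 4.301, Delta 9.756, Gamma 6.767, Beta 4.177.
Rounding down gives 4, 9, 6, 4 = 23 seats, so the divisor must be adjusted.
With modified divisor 53700: modified quotas Epsilon 4.638, Delta 10.521, Gamma 7.298, Beta 4.505.
Rounding down: Epsilon 4, Delta 10, Gamma 7, Beta 4 (total 25).

Epsilon 4, Delta 10, Gamma 7, Beta 4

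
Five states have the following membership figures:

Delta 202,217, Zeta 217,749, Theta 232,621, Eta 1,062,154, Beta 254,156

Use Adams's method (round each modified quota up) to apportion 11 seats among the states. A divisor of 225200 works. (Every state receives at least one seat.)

With modified divisor 225200: modified quotas Delta 0.898, Zeta 0.967, Theta 1.033, Eta 4.716, Beta 1.129.
Rounding up: Delta 1, Zeta 1, Theta 2, Eta 5, Beta 2 (total 11).

Delta 1; Zeta 1; Theta 2; Eta 5; Beta 2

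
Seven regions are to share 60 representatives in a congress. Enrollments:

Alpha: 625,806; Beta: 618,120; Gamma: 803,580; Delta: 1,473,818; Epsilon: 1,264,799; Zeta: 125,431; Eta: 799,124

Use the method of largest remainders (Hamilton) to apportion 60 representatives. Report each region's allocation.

The standard divisor is 5710678/60 ≈ 95177.967.
Standard quotas: Alpha 6.5751, Beta 6.4944, Gamma 8.4429, Delta 15.4849, Epsilon 13.2888, Zeta 1.3179, Eta 8.3961.
Lower quotas: Alpha 6, Beta 6, Gamma 8, Delta 15, Epsilon 13, Zeta 1, Eta 8 (sum 57, leaving 3 seats).
Remainders in descending order: Alpha 0.5751, Beta 0.4944, Delta 0.4849, Gamma 0.4429, Eta 0.3961, Zeta 0.3179, Epsilon 0.2888.
Largest remainders: Alpha, Beta, Delta receive the extra seats.

Alpha: 7; Beta: 7; Gamma: 8; Delta: 16; Epsilon: 13; Zeta: 1; Eta: 8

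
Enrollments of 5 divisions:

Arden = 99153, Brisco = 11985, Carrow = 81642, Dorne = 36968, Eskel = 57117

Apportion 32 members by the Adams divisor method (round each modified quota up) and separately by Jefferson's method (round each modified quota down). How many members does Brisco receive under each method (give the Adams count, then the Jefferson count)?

Adams: Arden 11, Brisco 2, Carrow 9, Dorne 4, Eskel 6.
Jefferson: Arden 12, Brisco 1, Carrow 9, Dorne 4, Eskel 6.
Brisco gets 2 under Adams and 1 under Jefferson.

2 and 1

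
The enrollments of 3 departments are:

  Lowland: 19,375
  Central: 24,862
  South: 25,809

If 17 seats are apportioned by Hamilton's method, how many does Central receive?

Total 70046; standard divisor 70046/17 ≈ 4120.353.
Standard quotas: Lowland 4.7023, Central 6.0339, South 6.2638.
Lower quotas: Lowland 4, Central 6, South 6 (sum 16, leaving 1 seat).
Remainders in descending order: Lowland 0.7023, South 0.2638, Central 0.0339.
Largest remainder: Lowland receives the extra seat.
Central receives 6.

6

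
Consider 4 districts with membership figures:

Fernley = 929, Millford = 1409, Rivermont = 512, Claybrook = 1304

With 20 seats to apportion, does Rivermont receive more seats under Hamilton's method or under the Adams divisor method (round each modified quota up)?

Adams

Hamilton: Fernley 5, Millford 7, Rivermont 2, Claybrook 6.
Adams: Fernley 4, Millford 7, Rivermont 3, Claybrook 6.
Rivermont gets 2 under Hamilton and 3 under Adams.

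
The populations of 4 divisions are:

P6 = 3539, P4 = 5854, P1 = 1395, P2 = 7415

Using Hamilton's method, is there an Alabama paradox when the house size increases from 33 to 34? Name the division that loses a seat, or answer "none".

P1

At 33 seats: P6 6, P4 11, P1 3, P2 13.
At 34 seats: P6 7, P4 11, P1 2, P2 14.
P1 drops from 3 to 2.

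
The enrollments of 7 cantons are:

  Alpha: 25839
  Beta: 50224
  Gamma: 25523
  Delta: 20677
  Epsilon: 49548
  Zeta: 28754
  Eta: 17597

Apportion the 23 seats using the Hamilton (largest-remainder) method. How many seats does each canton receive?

Alpha: 3, Beta: 5, Gamma: 3, Delta: 2, Epsilon: 5, Zeta: 3, Eta: 2

The standard divisor is 218162/23 ≈ 9485.304.
Standard quotas: Alpha 2.7241, Beta 5.2949, Gamma 2.6908, Delta 2.1799, Epsilon 5.2237, Zeta 3.0314, Eta 1.8552.
Lower quotas: Alpha 2, Beta 5, Gamma 2, Delta 2, Epsilon 5, Zeta 3, Eta 1 (sum 20, leaving 3 seats).
Remainders in descending order: Eta 0.8552, Alpha 0.7241, Gamma 0.6908, Beta 0.2949, Epsilon 0.2237, Delta 0.1799, Zeta 0.0314.
Largest remainders: Eta, Alpha, Gamma receive the extra seats.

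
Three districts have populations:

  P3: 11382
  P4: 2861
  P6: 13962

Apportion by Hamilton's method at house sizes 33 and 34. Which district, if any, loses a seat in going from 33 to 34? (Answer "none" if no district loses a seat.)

At 33 seats: P3 13, P4 4, P6 16.
At 34 seats: P3 14, P4 3, P6 17.
P4 drops from 4 to 3.

P4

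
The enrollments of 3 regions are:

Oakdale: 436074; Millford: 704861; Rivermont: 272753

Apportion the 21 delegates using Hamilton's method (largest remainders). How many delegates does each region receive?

Total 1413688; standard divisor 1413688/21 ≈ 67318.476.
Standard quotas: Oakdale 6.4778, Millford 10.4705, Rivermont 4.0517.
Lower quotas: Oakdale 6, Millford 10, Rivermont 4 (sum 20, leaving 1 seat).
Remainders in descending order: Oakdale 0.4778, Millford 0.4705, Rivermont 0.0517.
Largest remainder: Oakdale receives the extra seat.

Oakdale 7; Millford 10; Rivermont 4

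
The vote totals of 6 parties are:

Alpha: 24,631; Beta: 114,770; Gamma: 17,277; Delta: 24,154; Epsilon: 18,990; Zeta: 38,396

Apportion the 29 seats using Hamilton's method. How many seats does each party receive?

Total 238218; standard divisor 238218/29 ≈ 8214.414.
Standard quotas: Alpha 2.9985, Beta 13.9718, Gamma 2.1033, Delta 2.9404, Epsilon 2.3118, Zeta 4.6742.
Lower quotas: Alpha 2, Beta 13, Gamma 2, Delta 2, Epsilon 2, Zeta 4 (sum 25, leaving 4 seats).
Remainders in descending order: Alpha 0.9985, Beta 0.9718, Delta 0.9404, Zeta 0.6742, Epsilon 0.3118, Gamma 0.1033.
The surplus seats go to Alpha, Beta, Delta, Zeta.

Alpha 3, Beta 14, Gamma 2, Delta 3, Epsilon 2, Zeta 5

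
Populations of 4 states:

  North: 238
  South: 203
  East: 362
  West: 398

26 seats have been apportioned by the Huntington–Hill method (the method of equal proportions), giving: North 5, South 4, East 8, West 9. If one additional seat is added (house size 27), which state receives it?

Priority for the next seat is population ÷ (√(s·(s+1))).
Priorities: North 43.453, South 45.392, East 42.662, West 41.953.
Highest priority: South.

South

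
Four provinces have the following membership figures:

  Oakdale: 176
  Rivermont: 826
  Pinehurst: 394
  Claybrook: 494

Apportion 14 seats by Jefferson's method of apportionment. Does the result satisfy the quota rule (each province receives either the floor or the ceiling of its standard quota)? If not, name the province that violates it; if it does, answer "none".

none

Standard quotas: Oakdale 1.304, Rivermont 6.119, Pinehurst 2.919, Claybrook 3.659.
Jefferson allocation: Oakdale 1, Rivermont 6, Pinehurst 3, Claybrook 4.
Every allocation lies between the lower and upper quota.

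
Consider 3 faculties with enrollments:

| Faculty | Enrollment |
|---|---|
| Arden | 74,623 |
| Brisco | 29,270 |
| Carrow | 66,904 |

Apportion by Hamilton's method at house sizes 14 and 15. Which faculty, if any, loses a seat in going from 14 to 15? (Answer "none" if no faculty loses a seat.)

none

At 14 seats: Arden 6, Brisco 2, Carrow 6.
At 15 seats: Arden 6, Brisco 3, Carrow 6.
No faculty's allocation decreased.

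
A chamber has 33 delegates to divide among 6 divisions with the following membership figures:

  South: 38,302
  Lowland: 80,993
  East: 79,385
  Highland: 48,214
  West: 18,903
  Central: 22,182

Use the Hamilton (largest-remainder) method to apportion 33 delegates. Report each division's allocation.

South=4; Lowland=9; East=9; Highland=6; West=2; Central=3

Standard divisor: 287979 ÷ 33 ≈ 8726.636.
Standard quotas: South 4.3891, Lowland 9.2811, East 9.0969, Highland 5.5249, West 2.1661, Central 2.5419.
Lower quotas: South 4, Lowland 9, East 9, Highland 5, West 2, Central 2 (sum 31, leaving 2 seats).
Remainders in descending order: Central 0.5419, Highland 0.5249, South 0.3891, Lowland 0.2811, West 0.1661, East 0.0969.
Largest remainders: Central, Highland receive the extra seats.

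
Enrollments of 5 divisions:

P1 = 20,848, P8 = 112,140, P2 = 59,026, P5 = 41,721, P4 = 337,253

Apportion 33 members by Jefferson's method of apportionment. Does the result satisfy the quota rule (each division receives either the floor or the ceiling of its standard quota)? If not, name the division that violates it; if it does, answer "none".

P4

Standard quotas: P1 1.205, P8 6.481, P2 3.411, P5 2.411, P4 19.491.
Jefferson allocation: P1 1, P8 6, P2 3, P5 2, P4 21.
P4 has quota 19.491 (lower 19, upper 20) but receives 21 — outside the quota interval.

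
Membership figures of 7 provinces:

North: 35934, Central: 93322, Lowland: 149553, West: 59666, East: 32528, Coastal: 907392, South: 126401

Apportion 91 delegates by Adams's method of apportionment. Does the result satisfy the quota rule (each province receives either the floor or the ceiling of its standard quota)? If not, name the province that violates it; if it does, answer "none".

Standard quotas: North 2.328, Central 6.045, Lowland 9.688, West 3.865, East 2.107, Coastal 58.779, South 8.188.
Adams allocation: North 3, Central 6, Lowland 10, West 4, East 3, Coastal 57, South 8.
Coastal has quota 58.779 (lower 58, upper 59) but receives 57 — outside the quota interval.

Coastal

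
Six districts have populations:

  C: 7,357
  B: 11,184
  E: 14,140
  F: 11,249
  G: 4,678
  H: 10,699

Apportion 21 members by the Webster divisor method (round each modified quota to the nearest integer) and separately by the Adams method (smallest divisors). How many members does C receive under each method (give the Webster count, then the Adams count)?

2 and 3

Webster: C 2, B 4, E 5, F 4, G 2, H 4.
Adams: C 3, B 4, E 4, F 4, G 2, H 4.
C gets 2 under Webster and 3 under Adams.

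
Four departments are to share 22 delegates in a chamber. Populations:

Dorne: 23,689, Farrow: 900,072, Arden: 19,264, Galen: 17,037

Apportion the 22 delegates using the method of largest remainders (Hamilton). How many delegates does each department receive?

Total 960062; standard divisor 960062/22 ≈ 43639.182.
Standard quotas: Dorne 0.5428, Farrow 20.6253, Arden 0.4414, Galen 0.3904.
Lower quotas: Dorne 0, Farrow 20, Arden 0, Galen 0 (sum 20, leaving 2 seats).
Remainders in descending order: Farrow 0.6253, Dorne 0.5428, Arden 0.4414, Galen 0.3904.
Largest remainders: Farrow, Dorne receive the extra seats.

Dorne=1, Farrow=21, Arden=0, Galen=0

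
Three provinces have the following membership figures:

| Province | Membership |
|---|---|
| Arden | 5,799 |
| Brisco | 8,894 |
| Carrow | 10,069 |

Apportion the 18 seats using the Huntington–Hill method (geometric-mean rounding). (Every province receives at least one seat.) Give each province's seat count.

With divisor 1359: modified quotas Arden 4.267, Brisco 6.545, Carrow 7.409.
Geometric-mean thresholds: Arden √(4·5)=4.472, Brisco √(6·7)=6.481, Carrow √(7·8)=7.483.
Each quota rounded against its threshold gives Arden 4, Brisco 7, Carrow 7 (total 18).

Arden: 4, Brisco: 7, Carrow: 7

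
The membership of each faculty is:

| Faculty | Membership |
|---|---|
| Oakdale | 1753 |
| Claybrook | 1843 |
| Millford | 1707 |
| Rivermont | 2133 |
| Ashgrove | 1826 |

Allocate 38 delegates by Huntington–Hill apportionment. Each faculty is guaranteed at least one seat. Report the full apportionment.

Oakdale: 7, Claybrook: 8, Millford: 7, Rivermont: 9, Ashgrove: 7

With divisor 245: modified quotas Oakdale 7.155, Claybrook 7.522, Millford 6.967, Rivermont 8.706, Ashgrove 7.453.
Geometric-mean thresholds: Oakdale √(7·8)=7.483, Claybrook √(7·8)=7.483, Millford √(6·7)=6.481, Rivermont √(8·9)=8.485, Ashgrove √(7·8)=7.483.
Each quota rounded against its threshold gives Oakdale 7, Claybrook 8, Millford 7, Rivermont 9, Ashgrove 7 (total 38).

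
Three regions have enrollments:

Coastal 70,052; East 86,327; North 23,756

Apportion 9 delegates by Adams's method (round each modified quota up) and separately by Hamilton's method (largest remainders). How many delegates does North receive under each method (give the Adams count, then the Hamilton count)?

2 and 1

Adams: Coastal 3, East 4, North 2.
Hamilton: Coastal 4, East 4, North 1.
North gets 2 under Adams and 1 under Hamilton.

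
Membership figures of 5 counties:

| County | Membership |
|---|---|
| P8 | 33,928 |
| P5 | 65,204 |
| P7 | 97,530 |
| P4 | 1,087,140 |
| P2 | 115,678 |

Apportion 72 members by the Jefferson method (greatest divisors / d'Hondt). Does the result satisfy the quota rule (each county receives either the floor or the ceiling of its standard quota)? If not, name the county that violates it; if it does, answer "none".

P4

Standard quotas: P8 1.746, P5 3.355, P7 5.018, P4 55.931, P2 5.951.
Jefferson allocation: P8 1, P5 3, P7 5, P4 57, P2 6.
P4 has quota 55.931 (lower 55, upper 56) but receives 57 — outside the quota interval.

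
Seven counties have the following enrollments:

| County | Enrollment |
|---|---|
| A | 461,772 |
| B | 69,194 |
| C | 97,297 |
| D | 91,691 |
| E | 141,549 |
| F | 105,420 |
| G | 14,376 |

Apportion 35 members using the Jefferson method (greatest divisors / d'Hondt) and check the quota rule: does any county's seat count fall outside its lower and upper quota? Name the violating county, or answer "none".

A

Standard quotas: A 16.470, B 2.468, C 3.470, D 3.270, E 5.049, F 3.760, G 0.513.
Jefferson allocation: A 18, B 2, C 3, D 3, E 5, F 4, G 0.
A has quota 16.470 (lower 16, upper 17) but receives 18 — outside the quota interval.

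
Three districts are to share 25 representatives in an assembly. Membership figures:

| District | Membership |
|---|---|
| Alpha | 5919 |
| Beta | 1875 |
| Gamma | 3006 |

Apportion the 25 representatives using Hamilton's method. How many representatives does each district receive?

Total 10800; standard divisor 10800/25 = 432.
Standard quotas: Alpha 13.7014, Beta 4.3403, Gamma 6.9583.
Lower quotas: Alpha 13, Beta 4, Gamma 6 (sum 23, leaving 2 seats).
Remainders in descending order: Gamma 0.9583, Alpha 0.7014, Beta 0.3403.
Largest remainders: Gamma, Alpha receive the extra seats.

Alpha=14; Beta=4; Gamma=7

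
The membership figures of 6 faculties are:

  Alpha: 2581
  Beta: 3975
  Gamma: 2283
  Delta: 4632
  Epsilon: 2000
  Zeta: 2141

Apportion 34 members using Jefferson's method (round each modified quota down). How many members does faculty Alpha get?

5

Standard divisor 17612/34 ≈ 518; standard quotas: Alpha 4.983, Beta 7.674, Gamma 4.407, Delta 8.942, Epsilon 3.861, Zeta 4.133.
Rounding down gives 4, 7, 4, 8, 3, 4 = 30 seats, so the divisor must be adjusted.
With modified divisor 480: modified quotas Alpha 5.377, Beta 8.281, Gamma 4.756, Delta 9.650, Epsilon 4.167, Zeta 4.460.
Rounding down: Alpha 5, Beta 8, Gamma 4, Delta 9, Epsilon 4, Zeta 4 (total 34).
Alpha receives 5.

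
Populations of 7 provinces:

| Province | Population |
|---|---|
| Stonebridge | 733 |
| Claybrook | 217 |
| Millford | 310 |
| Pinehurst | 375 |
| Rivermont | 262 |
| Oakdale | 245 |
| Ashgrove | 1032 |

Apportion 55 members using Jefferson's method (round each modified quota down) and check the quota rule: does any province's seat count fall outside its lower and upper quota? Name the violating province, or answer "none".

Standard quotas: Stonebridge 12.702, Claybrook 3.760, Millford 5.372, Pinehurst 6.498, Rivermont 4.540, Oakdale 4.245, Ashgrove 17.883.
Jefferson allocation: Stonebridge 13, Claybrook 4, Millford 5, Pinehurst 6, Rivermont 4, Oakdale 4, Ashgrove 19.
Ashgrove has quota 17.883 (lower 17, upper 18) but receives 19 — outside the quota interval.

Ashgrove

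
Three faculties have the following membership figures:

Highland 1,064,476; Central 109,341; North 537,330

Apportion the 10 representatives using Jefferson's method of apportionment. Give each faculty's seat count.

Highland: 7, Central: 0, North: 3

Standard divisor 1711147/10 ≈ 171114.7; standard quotas: Highland 6.221, Central 0.639, North 3.140.
Rounding down gives 6, 0, 3 = 9 seats, so the divisor must be adjusted.
With modified divisor 143200: modified quotas Highland 7.433, Central 0.764, North 3.752.
Rounding down: Highland 7, Central 0, North 3 (total 10).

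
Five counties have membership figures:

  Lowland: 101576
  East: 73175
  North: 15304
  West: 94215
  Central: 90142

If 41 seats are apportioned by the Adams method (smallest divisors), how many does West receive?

10

Standard divisor 374412/41 ≈ 9132; standard quotas: Lowland 11.123, East 8.013, North 1.676, West 10.317, Central 9.871.
Rounding up gives 12, 9, 2, 11, 10 = 44 seats, so the divisor must be adjusted.
With modified divisor 9700: modified quotas Lowland 10.472, East 7.544, North 1.578, West 9.713, Central 9.293.
Rounding up: Lowland 11, East 8, North 2, West 10, Central 10 (total 41).
West receives 10.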